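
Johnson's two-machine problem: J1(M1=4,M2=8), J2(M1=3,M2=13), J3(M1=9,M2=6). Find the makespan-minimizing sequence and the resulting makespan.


Johnson's rule:
Group 1 (M1≤M2, sort by M1): ['J2', 'J1']
Group 2 (M1>M2, sort desc M2): ['J3']
Sequence: J2 → J1 → J3
Makespan calculation:
  J2: M1 done=3, M2 done=16
  J1: M1 done=7, M2 done=24
  J3: M1 done=16, M2 done=30
= Sequence: J2 → J1 → J3, Makespan: 30


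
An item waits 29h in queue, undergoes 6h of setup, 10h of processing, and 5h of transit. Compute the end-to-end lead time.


Lead time = queue + setup + processing + transit
= 29 + 6 + 10 + 5
= 50 hours


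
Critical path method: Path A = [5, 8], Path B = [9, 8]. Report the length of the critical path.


Path A: 5 + 8 = 13
Path B: 9 + 8 = 17
Critical path = longest = max(13, 17)
= 17 (Path B)


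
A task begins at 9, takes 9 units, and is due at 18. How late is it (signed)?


Completion = 9 + 9 = 18
Lateness = C - d = 18 - 18
= 0


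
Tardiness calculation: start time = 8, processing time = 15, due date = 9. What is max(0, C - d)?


Completion = start + processing = 8 + 15 = 23
Tardiness = max(0, C - d) = max(0, 23 - 9)
= max(0, 14)
= 14


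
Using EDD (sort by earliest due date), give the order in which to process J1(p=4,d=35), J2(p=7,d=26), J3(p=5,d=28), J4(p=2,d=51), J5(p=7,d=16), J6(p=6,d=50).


EDD: sort by earliest due date
  J5: d=16, p=7
  J2: d=26, p=7
  J3: d=28, p=5
  J1: d=35, p=4
  J6: d=50, p=6
  J4: d=51, p=2
Order: J5 → J2 → J3 → J1 → J6 → J4


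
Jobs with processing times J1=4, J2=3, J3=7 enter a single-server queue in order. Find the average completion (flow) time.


Completion times:
  J1: completes at 4
  J2: completes at 7
  J3: completes at 14
Sum = 25
Average = 25/3
= 8.33


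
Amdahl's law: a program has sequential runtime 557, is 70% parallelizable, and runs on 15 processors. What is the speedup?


Amdahl's law: T_p = T × ((1-p) + p/N)
= 557 × ((1-0.7) + 0.7/15)
= 557 × (0.30 + 0.0467)
= 557 × 0.3467
= 193.09
Speedup = 557/193.09
= 2.88×


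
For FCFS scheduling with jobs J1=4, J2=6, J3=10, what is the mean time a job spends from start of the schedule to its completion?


Completion times:
  J1: completes at 4
  J2: completes at 10
  J3: completes at 20
Sum = 34
Average = 34/3
= 11.33


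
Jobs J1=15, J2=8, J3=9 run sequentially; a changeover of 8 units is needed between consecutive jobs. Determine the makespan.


Makespan = Σ processing + (n-1) × setup
= (15 + 8 + 9) + (3-1)×8
= 32 + 16
= 48 time units


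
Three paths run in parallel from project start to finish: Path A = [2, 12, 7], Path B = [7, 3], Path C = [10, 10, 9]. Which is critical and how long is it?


Path A: 2 + 12 + 7 = 21
Path B: 7 + 3 = 10
Path C: 10 + 10 + 9 = 29
Critical path = longest = max(21, 10, 29)
= 29 (Path C)


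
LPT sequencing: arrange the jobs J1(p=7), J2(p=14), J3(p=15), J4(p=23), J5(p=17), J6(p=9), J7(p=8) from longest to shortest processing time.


LPT: sort by longest processing time first
  J4: p=23
  J5: p=17
  J3: p=15
  J2: p=14
  J6: p=9
  J7: p=8
  J1: p=7
Order: J4 → J5 → J3 → J2 → J6 → J7 → J1


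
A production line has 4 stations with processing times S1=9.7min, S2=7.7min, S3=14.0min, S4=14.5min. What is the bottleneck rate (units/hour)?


Bottleneck = longest station time
Station times: [9.7, 7.7, 14.0, 14.5]
Max = 14.5 min
Rate = 60 / 14.5
= 4.14 units/hour (bottleneck: 14.5min)


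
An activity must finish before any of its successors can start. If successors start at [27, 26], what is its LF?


LF = min of all successor start times
Successors start at: [27, 26]
LF = min(27, 26)
= 26


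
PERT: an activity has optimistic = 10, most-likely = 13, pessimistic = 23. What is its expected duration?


te = (o + 4m + p) / 6
= (10 + 4×13 + 23) / 6
= (10 + 52 + 23) / 6
= 85 / 6
= 14.17


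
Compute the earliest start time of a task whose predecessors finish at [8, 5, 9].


ES = max of all predecessor completion times
Predecessors: [8, 5, 9]
ES = max(8, 5, 9)
= 9


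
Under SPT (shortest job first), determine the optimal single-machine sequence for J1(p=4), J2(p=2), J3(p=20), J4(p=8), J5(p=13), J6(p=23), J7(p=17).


SPT: sort by shortest processing time
  J2: p=2
  J1: p=4
  J4: p=8
  J5: p=13
  J7: p=17
  J3: p=20
  J6: p=23
Order: J2 → J1 → J4 → J5 → J7 → J3 → J6


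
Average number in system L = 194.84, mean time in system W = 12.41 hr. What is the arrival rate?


Little's law: L = λW → λ = L / W
= 194.84 / 12.41
= 15.70 per hour


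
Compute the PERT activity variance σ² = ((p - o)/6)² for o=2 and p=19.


σ² = ((p - o) / 6)² = (p - o)² / 36
= (19 - 2)² / 36
= 17² / 36
= 289 / 36
= 8.0278


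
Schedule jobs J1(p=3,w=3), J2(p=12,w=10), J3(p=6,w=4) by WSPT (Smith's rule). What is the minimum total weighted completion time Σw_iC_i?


WSPT order (by p/w): J1 → J2 → J3
  J1: C=3, w·C=3×3=9
  J2: C=15, w·C=10×15=150
  J3: C=21, w·C=4×21=84
Σ w·C = 243
= 243


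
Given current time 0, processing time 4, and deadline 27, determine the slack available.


Slack = due - current_time - processing
= 27 - 0 - 4
= 23


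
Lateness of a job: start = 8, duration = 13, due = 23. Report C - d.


Completion = 8 + 13 = 21
Lateness = C - d = 21 - 23
= -2


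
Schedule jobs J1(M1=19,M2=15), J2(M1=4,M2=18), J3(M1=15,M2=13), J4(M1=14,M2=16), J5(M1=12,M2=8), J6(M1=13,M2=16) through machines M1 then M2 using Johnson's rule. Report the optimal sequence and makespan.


Johnson's rule:
Group 1 (M1≤M2, sort by M1): ['J2', 'J6', 'J4']
Group 2 (M1>M2, sort desc M2): ['J1', 'J3', 'J5']
Sequence: J2 → J6 → J4 → J1 → J3 → J5
Makespan calculation:
  J2: M1 done=4, M2 done=22
  J6: M1 done=17, M2 done=38
  J4: M1 done=31, M2 done=54
  J1: M1 done=50, M2 done=69
  J3: M1 done=65, M2 done=82
  J5: M1 done=77, M2 done=90
= Sequence: J2 → J6 → J4 → J1 → J3 → J5, Makespan: 90


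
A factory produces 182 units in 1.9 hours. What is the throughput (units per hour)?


Throughput = units / time
= 182 / 1.9
= 95.8 units/hour


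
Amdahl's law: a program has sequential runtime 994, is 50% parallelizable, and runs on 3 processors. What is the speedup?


Amdahl's law: T_p = T × ((1-p) + p/N)
= 994 × ((1-0.5) + 0.5/3)
= 994 × (0.50 + 0.1667)
= 994 × 0.6667
= 662.67
Speedup = 994/662.67
= 1.50×


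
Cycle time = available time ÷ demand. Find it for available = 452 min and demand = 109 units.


Cycle time = available time / demand
= 452 / 109
= 4.15 min/unit


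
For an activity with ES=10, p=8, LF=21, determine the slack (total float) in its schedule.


EF = ES + duration = 10 + 8 = 18
LS = LF - duration = 21 - 8 = 13
Total Float = LF - EF = 21 - 18
(or LS - ES = 13 - 10)
= 3


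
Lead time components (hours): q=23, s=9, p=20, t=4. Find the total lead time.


Lead time = queue + setup + processing + transit
= 23 + 9 + 20 + 4
= 56 hours


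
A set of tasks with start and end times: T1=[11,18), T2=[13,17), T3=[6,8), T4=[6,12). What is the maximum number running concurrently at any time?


Check each time point for overlaps:
  t=6: 2 tasks active (T3, T4)
Max concurrent = 2


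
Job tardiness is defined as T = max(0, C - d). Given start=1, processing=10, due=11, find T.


Completion = start + processing = 1 + 10 = 11
Tardiness = max(0, C - d) = max(0, 11 - 11)
= max(0, 0)
= 0


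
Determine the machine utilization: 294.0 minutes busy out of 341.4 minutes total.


Utilization = busy / total × 100
= 294.0 / 341.4 × 100
= 86.1%


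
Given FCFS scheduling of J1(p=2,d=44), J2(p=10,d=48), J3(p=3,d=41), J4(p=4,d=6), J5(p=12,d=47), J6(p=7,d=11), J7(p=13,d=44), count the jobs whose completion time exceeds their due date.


Completion vs due date:
  J1: C=2, d=44 → on time
  J2: C=12, d=48 → on time
  J3: C=15, d=41 → on time
  J4: C=19, d=6 → TARDY
  J5: C=31, d=47 → on time
  J6: C=38, d=11 → TARDY
  J7: C=51, d=44 → TARDY
Tardy jobs: J4, J6, J7
Count = 3


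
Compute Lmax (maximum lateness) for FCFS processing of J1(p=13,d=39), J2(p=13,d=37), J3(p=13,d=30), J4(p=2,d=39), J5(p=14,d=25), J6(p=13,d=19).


Lateness per job (L = C - d):
  J1: C=13, d=39, L=-26
  J2: C=26, d=37, L=-11
  J3: C=39, d=30, L=9
  J4: C=41, d=39, L=2
  J5: C=55, d=25, L=30
  J6: C=68, d=19, L=49
Lmax = max(-26, -11, 9, 2, 30, 49)
= 49


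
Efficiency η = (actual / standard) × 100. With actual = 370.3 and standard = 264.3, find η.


Efficiency = (actual / standard) × 100
= (370.3 / 264.3) × 100
= 140.1%


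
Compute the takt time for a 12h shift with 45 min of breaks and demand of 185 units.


Available = 12×60 - 45 = 675 min
Takt time = 675 / 185
= 3.65 min/unit


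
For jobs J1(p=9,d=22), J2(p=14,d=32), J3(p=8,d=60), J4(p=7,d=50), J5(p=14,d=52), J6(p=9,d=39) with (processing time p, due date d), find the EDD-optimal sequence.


EDD: sort by earliest due date
  J1: d=22, p=9
  J2: d=32, p=14
  J6: d=39, p=9
  J4: d=50, p=7
  J5: d=52, p=14
  J3: d=60, p=8
Order: J1 → J2 → J6 → J4 → J5 → J3


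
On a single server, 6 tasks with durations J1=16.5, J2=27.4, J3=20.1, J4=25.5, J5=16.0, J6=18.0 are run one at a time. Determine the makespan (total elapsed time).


Sequential makespan: sum all processing times
= 16.5 + 27.4 + 20.1 + 25.5 + 16.0 + 18.0
= 123.5 time units


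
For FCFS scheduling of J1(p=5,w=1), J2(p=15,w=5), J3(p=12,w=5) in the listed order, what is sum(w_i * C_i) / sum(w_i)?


Completion times:
  J1: C=5, w×C=1×5=5
  J2: C=20, w×C=5×20=100
  J3: C=32, w×C=5×32=160
Sum w×C = 265
Sum w = 11
Weighted avg = 265/11
= 24.09


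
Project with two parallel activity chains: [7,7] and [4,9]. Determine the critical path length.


Path A: 7 + 7 = 14
Path B: 4 + 9 = 13
Critical path = longest = max(14, 13)
= 14 (Path A)


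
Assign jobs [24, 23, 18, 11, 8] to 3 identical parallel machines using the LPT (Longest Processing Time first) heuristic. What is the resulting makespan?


Jobs (LPT sorted): [24, 23, 18, 11, 8]
Machines: 3
  J=24 → Machine 1 (load: 0+24=24)
  J=23 → Machine 2 (load: 0+23=23)
  J=18 → Machine 3 (load: 0+18=18)
  J=11 → Machine 3 (load: 18+11=29)
  J=8 → Machine 2 (load: 23+8=31)
Machine loads: [24, 31, 29]
Makespan = max = 31 time units


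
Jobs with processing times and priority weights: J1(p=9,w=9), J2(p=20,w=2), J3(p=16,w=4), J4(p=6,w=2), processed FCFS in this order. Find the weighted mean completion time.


Completion times:
  J1: C=9, w×C=9×9=81
  J2: C=29, w×C=2×29=58
  J3: C=45, w×C=4×45=180
  J4: C=51, w×C=2×51=102
Sum w×C = 421
Sum w = 17
Weighted avg = 421/17
= 24.76


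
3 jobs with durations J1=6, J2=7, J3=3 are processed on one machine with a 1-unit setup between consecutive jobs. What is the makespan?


Makespan = Σ processing + (n-1) × setup
= (6 + 7 + 3) + (3-1)×1
= 16 + 2
= 18 time units


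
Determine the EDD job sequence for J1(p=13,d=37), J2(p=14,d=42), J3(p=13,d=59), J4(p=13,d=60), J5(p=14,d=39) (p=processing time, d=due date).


EDD: sort by earliest due date
  J1: d=37, p=13
  J5: d=39, p=14
  J2: d=42, p=14
  J3: d=59, p=13
  J4: d=60, p=13
Order: J1 → J5 → J2 → J3 → J4


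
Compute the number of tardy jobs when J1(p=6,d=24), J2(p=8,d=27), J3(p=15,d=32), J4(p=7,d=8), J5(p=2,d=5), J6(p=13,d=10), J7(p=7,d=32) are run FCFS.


Completion vs due date:
  J1: C=6, d=24 → on time
  J2: C=14, d=27 → on time
  J3: C=29, d=32 → on time
  J4: C=36, d=8 → TARDY
  J5: C=38, d=5 → TARDY
  J6: C=51, d=10 → TARDY
  J7: C=58, d=32 → TARDY
Tardy jobs: J4, J5, J6, J7
Count = 4


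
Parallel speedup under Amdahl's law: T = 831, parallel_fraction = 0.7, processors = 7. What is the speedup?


Amdahl's law: T_p = T × ((1-p) + p/N)
= 831 × ((1-0.7) + 0.7/7)
= 831 × (0.30 + 0.1000)
= 831 × 0.4000
= 332.40
Speedup = 831/332.40
= 2.50×


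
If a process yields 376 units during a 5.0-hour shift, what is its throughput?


Throughput = units / time
= 376 / 5.0
= 75.2 units/hour


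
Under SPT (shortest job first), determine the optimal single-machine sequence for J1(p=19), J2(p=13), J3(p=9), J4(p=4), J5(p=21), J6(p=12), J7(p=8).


SPT: sort by shortest processing time
  J4: p=4
  J7: p=8
  J3: p=9
  J6: p=12
  J2: p=13
  J1: p=19
  J5: p=21
Order: J4 → J7 → J3 → J6 → J2 → J1 → J5


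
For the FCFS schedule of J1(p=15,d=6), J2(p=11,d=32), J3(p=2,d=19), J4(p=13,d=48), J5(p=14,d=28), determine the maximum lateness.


Lateness per job (L = C - d):
  J1: C=15, d=6, L=9
  J2: C=26, d=32, L=-6
  J3: C=28, d=19, L=9
  J4: C=41, d=48, L=-7
  J5: C=55, d=28, L=27
Lmax = max(9, -6, 9, -7, 27)
= 27


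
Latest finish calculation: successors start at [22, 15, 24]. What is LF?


LF = min of all successor start times
Successors start at: [22, 15, 24]
LF = min(22, 15, 24)
= 15


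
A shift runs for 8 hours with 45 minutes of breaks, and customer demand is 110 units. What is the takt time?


Available = 8×60 - 45 = 435 min
Takt time = 435 / 110
= 3.95 min/unit


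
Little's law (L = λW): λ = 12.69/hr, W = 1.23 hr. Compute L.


Little's law: L = λ × W
= 12.69 × 1.23
= 15.61


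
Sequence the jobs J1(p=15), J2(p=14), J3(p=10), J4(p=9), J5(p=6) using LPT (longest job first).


LPT: sort by longest processing time first
  J1: p=15
  J2: p=14
  J3: p=10
  J4: p=9
  J5: p=6
Order: J1 → J2 → J3 → J4 → J5


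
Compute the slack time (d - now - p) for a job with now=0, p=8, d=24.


Slack = due - current_time - processing
= 24 - 0 - 8
= 16


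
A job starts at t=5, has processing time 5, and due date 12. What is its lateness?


Completion = 5 + 5 = 10
Lateness = C - d = 10 - 12
= -2


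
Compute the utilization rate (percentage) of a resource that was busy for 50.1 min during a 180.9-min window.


Utilization = busy / total × 100
= 50.1 / 180.9 × 100
= 27.7%


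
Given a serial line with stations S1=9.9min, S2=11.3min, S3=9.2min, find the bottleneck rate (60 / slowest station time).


Bottleneck = longest station time
Station times: [9.9, 11.3, 9.2]
Max = 11.3 min
Rate = 60 / 11.3
= 5.31 units/hour (bottleneck: 11.3min)


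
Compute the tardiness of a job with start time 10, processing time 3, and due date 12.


Completion = start + processing = 10 + 3 = 13
Tardiness = max(0, C - d) = max(0, 13 - 12)
= max(0, 1)
= 1


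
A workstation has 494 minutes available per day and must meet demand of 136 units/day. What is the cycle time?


Cycle time = available time / demand
= 494 / 136
= 3.63 min/unit


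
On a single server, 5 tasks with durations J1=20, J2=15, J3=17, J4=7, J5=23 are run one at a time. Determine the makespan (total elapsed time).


Sequential makespan: sum all processing times
= 20 + 15 + 17 + 7 + 23
= 82 time units


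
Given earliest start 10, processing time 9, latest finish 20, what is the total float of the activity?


EF = ES + duration = 10 + 9 = 19
LS = LF - duration = 20 - 9 = 11
Total Float = LF - EF = 20 - 19
(or LS - ES = 11 - 10)
= 1


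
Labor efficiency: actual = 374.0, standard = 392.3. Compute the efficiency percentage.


Efficiency = (actual / standard) × 100
= (374.0 / 392.3) × 100
= 95.3%


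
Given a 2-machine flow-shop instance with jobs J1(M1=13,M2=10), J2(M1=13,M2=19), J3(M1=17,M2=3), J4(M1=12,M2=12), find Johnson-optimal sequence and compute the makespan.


Johnson's rule:
Group 1 (M1≤M2, sort by M1): ['J4', 'J2']
Group 2 (M1>M2, sort desc M2): ['J1', 'J3']
Sequence: J4 → J2 → J1 → J3
Makespan calculation:
  J4: M1 done=12, M2 done=24
  J2: M1 done=25, M2 done=44
  J1: M1 done=38, M2 done=54
  J3: M1 done=55, M2 done=58
= Sequence: J4 → J2 → J1 → J3, Makespan: 58


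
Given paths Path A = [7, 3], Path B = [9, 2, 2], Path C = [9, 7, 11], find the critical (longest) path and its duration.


Path A: 7 + 3 = 10
Path B: 9 + 2 + 2 = 13
Path C: 9 + 7 + 11 = 27
Critical path = longest = max(10, 13, 27)
= 27 (Path C)


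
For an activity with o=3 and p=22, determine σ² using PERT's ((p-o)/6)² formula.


σ² = ((p - o) / 6)² = (p - o)² / 36
= (22 - 3)² / 36
= 19² / 36
= 361 / 36
= 10.0278


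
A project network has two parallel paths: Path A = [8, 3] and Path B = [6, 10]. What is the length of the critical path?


Path A: 8 + 3 = 11
Path B: 6 + 10 = 16
Critical path = longest = max(11, 16)
= 16 (Path B)


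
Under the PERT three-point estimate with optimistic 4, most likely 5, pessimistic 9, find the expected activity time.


te = (o + 4m + p) / 6
= (4 + 4×5 + 9) / 6
= (4 + 20 + 9) / 6
= 33 / 6
= 5.50


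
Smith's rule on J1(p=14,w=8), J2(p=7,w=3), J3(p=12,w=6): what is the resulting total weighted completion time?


WSPT order (by p/w): J1 → J3 → J2
  J1: C=14, w·C=8×14=112
  J3: C=26, w·C=6×26=156
  J2: C=33, w·C=3×33=99
Σ w·C = 367
= 367


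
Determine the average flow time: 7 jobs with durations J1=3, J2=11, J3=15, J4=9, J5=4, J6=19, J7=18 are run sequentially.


Completion times:
  J1: completes at 3
  J2: completes at 14
  J3: completes at 29
  J4: completes at 38
  J5: completes at 42
  J6: completes at 61
  J7: completes at 79
Sum = 266
Average = 266/7
= 38.00


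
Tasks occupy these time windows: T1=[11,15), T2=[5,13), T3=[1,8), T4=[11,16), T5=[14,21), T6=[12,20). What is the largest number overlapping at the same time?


Check each time point for overlaps:
  t=12: 4 tasks active (T1, T2, T4, T6)
Max concurrent = 4


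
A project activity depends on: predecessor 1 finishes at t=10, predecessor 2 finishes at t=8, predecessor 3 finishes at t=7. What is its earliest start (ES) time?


ES = max of all predecessor completion times
Predecessors: [10, 8, 7]
ES = max(10, 8, 7)
= 10


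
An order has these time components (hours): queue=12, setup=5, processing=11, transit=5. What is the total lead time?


Lead time = queue + setup + processing + transit
= 12 + 5 + 11 + 5
= 33 hours


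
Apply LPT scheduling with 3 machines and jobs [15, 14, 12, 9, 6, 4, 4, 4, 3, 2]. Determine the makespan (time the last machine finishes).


Jobs (LPT sorted): [15, 14, 12, 9, 6, 4, 4, 4, 3, 2]
Machines: 3
  J=15 → Machine 1 (load: 0+15=15)
  J=14 → Machine 2 (load: 0+14=14)
  J=12 → Machine 3 (load: 0+12=12)
  J=9 → Machine 3 (load: 12+9=21)
  J=6 → Machine 2 (load: 14+6=20)
  J=4 → Machine 1 (load: 15+4=19)
  J=4 → Machine 1 (load: 19+4=23)
  J=4 → Machine 2 (load: 20+4=24)
  J=3 → Machine 3 (load: 21+3=24)
  J=2 → Machine 1 (load: 23+2=25)
Machine loads: [25, 24, 24]
Makespan = max = 25 time units


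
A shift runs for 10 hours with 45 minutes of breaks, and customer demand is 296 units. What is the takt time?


Available = 10×60 - 45 = 555 min
Takt time = 555 / 296
= 1.88 min/unit


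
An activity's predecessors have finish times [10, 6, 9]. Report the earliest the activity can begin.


ES = max of all predecessor completion times
Predecessors: [10, 6, 9]
ES = max(10, 6, 9)
= 10


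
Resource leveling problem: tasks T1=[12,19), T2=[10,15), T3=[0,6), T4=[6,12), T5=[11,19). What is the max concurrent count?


Check each time point for overlaps:
  t=11: 3 tasks active (T2, T4, T5)
Max concurrent = 3


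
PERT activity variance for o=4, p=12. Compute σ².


σ² = ((p - o) / 6)² = (p - o)² / 36
= (12 - 4)² / 36
= 8² / 36
= 64 / 36
= 1.7778


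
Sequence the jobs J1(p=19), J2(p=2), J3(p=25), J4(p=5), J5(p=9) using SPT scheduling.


SPT: sort by shortest processing time
  J2: p=2
  J4: p=5
  J5: p=9
  J1: p=19
  J3: p=25
Order: J2 → J4 → J5 → J1 → J3


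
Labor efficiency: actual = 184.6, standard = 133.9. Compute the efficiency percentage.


Efficiency = (actual / standard) × 100
= (184.6 / 133.9) × 100
= 137.9%


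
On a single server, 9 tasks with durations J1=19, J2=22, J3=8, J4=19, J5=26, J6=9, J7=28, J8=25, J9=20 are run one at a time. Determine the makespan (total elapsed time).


Sequential makespan: sum all processing times
= 19 + 22 + 8 + 19 + 26 + 9 + 28 + 25 + 20
= 176 time units


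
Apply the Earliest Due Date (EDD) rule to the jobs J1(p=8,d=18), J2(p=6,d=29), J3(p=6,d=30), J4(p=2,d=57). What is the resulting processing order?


EDD: sort by earliest due date
  J1: d=18, p=8
  J2: d=29, p=6
  J3: d=30, p=6
  J4: d=57, p=2
Order: J1 → J2 → J3 → J4


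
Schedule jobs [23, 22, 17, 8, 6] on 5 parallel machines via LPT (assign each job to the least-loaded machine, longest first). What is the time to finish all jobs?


Jobs (LPT sorted): [23, 22, 17, 8, 6]
Machines: 5
  J=23 → Machine 1 (load: 0+23=23)
  J=22 → Machine 2 (load: 0+22=22)
  J=17 → Machine 3 (load: 0+17=17)
  J=8 → Machine 4 (load: 0+8=8)
  J=6 → Machine 5 (load: 0+6=6)
Machine loads: [23, 22, 17, 8, 6]
Makespan = max = 23 time units


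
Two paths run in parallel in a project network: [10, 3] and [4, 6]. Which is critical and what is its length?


Path A: 10 + 3 = 13
Path B: 4 + 6 = 10
Critical path = longest = max(13, 10)
= 13 (Path A)


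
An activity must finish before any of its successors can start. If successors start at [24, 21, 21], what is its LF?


LF = min of all successor start times
Successors start at: [24, 21, 21]
LF = min(24, 21, 21)
= 21


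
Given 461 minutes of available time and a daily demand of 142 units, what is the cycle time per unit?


Cycle time = available time / demand
= 461 / 142
= 3.25 min/unit


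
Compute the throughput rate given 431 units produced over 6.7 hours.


Throughput = units / time
= 431 / 6.7
= 64.3 units/hour


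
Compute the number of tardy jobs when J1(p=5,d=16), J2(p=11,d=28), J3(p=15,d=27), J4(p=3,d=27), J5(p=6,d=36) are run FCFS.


Completion vs due date:
  J1: C=5, d=16 → on time
  J2: C=16, d=28 → on time
  J3: C=31, d=27 → TARDY
  J4: C=34, d=27 → TARDY
  J5: C=40, d=36 → TARDY
Tardy jobs: J3, J4, J5
Count = 3


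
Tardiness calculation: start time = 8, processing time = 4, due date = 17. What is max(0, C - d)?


Completion = start + processing = 8 + 4 = 12
Tardiness = max(0, C - d) = max(0, 12 - 17)
= max(0, -5)
= 0


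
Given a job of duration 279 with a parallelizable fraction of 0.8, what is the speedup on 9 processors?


Amdahl's law: T_p = T × ((1-p) + p/N)
= 279 × ((1-0.8) + 0.8/9)
= 279 × (0.20 + 0.0889)
= 279 × 0.2889
= 80.60
Speedup = 279/80.60
= 3.46×


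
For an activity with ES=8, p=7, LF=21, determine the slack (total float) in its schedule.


EF = ES + duration = 8 + 7 = 15
LS = LF - duration = 21 - 7 = 14
Total Float = LF - EF = 21 - 15
(or LS - ES = 14 - 8)
= 6


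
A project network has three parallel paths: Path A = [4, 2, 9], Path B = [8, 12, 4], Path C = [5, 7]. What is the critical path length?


Path A: 4 + 2 + 9 = 15
Path B: 8 + 12 + 4 = 24
Path C: 5 + 7 = 12
Critical path = longest = max(15, 24, 12)
= 24 (Path B)


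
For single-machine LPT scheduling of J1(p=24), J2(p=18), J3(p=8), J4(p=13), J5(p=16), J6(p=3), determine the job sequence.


LPT: sort by longest processing time first
  J1: p=24
  J2: p=18
  J5: p=16
  J4: p=13
  J3: p=8
  J6: p=3
Order: J1 → J2 → J5 → J4 → J3 → J6


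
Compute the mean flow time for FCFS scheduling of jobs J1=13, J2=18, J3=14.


Completion times:
  J1: completes at 13
  J2: completes at 31
  J3: completes at 45
Sum = 89
Average = 89/3
= 29.67


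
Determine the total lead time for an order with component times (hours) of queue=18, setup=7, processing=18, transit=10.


Lead time = queue + setup + processing + transit
= 18 + 7 + 18 + 10
= 53 hours


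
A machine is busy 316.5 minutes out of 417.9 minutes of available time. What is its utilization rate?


Utilization = busy / total × 100
= 316.5 / 417.9 × 100
= 75.7%


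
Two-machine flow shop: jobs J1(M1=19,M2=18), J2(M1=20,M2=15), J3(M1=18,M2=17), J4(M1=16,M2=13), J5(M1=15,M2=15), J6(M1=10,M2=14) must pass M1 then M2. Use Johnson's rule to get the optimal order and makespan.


Johnson's rule:
Group 1 (M1≤M2, sort by M1): ['J6', 'J5']
Group 2 (M1>M2, sort desc M2): ['J1', 'J3', 'J2', 'J4']
Sequence: J6 → J5 → J1 → J3 → J2 → J4
Makespan calculation:
  J6: M1 done=10, M2 done=24
  J5: M1 done=25, M2 done=40
  J1: M1 done=44, M2 done=62
  J3: M1 done=62, M2 done=79
  J2: M1 done=82, M2 done=97
  J4: M1 done=98, M2 done=111
= Sequence: J6 → J5 → J1 → J3 → J2 → J4, Makespan: 111


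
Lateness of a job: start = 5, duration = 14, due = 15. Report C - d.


Completion = 5 + 14 = 19
Lateness = C - d = 19 - 15
= 4


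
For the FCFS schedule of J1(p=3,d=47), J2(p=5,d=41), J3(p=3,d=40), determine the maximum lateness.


Lateness per job (L = C - d):
  J1: C=3, d=47, L=-44
  J2: C=8, d=41, L=-33
  J3: C=11, d=40, L=-29
Lmax = max(-44, -33, -29)
= -29


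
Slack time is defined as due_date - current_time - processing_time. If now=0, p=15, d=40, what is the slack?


Slack = due - current_time - processing
= 40 - 0 - 15
= 25


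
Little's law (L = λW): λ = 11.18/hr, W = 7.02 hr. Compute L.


Little's law: L = λ × W
= 11.18 × 7.02
= 78.48


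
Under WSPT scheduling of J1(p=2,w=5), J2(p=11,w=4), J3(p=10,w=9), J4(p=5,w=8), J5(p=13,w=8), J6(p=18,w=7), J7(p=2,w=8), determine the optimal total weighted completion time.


WSPT order (by p/w): J7 → J1 → J4 → J3 → J5 → J6 → J2
  J7: C=2, w·C=8×2=16
  J1: C=4, w·C=5×4=20
  J4: C=9, w·C=8×9=72
  J3: C=19, w·C=9×19=171
  J5: C=32, w·C=8×32=256
  J6: C=50, w·C=7×50=350
  J2: C=61, w·C=4×61=244
Σ w·C = 1129
= 1129


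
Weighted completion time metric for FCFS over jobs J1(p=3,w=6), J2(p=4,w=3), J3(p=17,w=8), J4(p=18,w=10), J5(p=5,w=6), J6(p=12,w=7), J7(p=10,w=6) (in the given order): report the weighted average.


Completion times:
  J1: C=3, w×C=6×3=18
  J2: C=7, w×C=3×7=21
  J3: C=24, w×C=8×24=192
  J4: C=42, w×C=10×42=420
  J5: C=47, w×C=6×47=282
  J6: C=59, w×C=7×59=413
  J7: C=69, w×C=6×69=414
Sum w×C = 1760
Sum w = 46
Weighted avg = 1760/46
= 38.26


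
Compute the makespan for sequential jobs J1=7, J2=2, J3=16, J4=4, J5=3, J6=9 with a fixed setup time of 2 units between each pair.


Makespan = Σ processing + (n-1) × setup
= (7 + 2 + 16 + 4 + 3 + 9) + (6-1)×2
= 41 + 10
= 51 time units


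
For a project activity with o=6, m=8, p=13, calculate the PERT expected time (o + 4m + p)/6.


te = (o + 4m + p) / 6
= (6 + 4×8 + 13) / 6
= (6 + 32 + 13) / 6
= 51 / 6
= 8.50


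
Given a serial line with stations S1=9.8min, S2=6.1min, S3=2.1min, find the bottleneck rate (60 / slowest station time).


Bottleneck = longest station time
Station times: [9.8, 6.1, 2.1]
Max = 9.8 min
Rate = 60 / 9.8
= 6.12 units/hour (bottleneck: 9.8min)


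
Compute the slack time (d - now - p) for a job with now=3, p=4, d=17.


Slack = due - current_time - processing
= 17 - 3 - 4
= 10


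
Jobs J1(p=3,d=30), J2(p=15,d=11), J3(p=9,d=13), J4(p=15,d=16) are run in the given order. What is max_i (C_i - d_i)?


Lateness per job (L = C - d):
  J1: C=3, d=30, L=-27
  J2: C=18, d=11, L=7
  J3: C=27, d=13, L=14
  J4: C=42, d=16, L=26
Lmax = max(-27, 7, 14, 26)
= 26


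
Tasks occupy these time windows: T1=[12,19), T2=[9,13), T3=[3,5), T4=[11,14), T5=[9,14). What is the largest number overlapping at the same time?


Check each time point for overlaps:
  t=12: 4 tasks active (T1, T2, T4, T5)
Max concurrent = 4


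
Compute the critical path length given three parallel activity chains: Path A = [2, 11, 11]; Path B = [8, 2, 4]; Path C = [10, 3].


Path A: 2 + 11 + 11 = 24
Path B: 8 + 2 + 4 = 14
Path C: 10 + 3 = 13
Critical path = longest = max(24, 14, 13)
= 24 (Path A)


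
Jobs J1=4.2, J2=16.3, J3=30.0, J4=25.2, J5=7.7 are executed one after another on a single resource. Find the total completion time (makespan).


Sequential makespan: sum all processing times
= 4.2 + 16.3 + 30.0 + 25.2 + 7.7
= 83.4 time units


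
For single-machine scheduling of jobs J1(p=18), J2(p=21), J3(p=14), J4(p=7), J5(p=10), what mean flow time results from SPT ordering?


SPT order: J4 → J5 → J3 → J1 → J2
Completion times:
  J4: C=7
  J5: C=17
  J3: C=31
  J1: C=49
  J2: C=70
Sum = 174, n = 5
Mean flow = 174/5
= 34.80


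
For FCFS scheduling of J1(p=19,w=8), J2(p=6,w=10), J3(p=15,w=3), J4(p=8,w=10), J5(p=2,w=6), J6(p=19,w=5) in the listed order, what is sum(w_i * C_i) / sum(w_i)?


Completion times:
  J1: C=19, w×C=8×19=152
  J2: C=25, w×C=10×25=250
  J3: C=40, w×C=3×40=120
  J4: C=48, w×C=10×48=480
  J5: C=50, w×C=6×50=300
  J6: C=69, w×C=5×69=345
Sum w×C = 1647
Sum w = 42
Weighted avg = 1647/42
= 39.21


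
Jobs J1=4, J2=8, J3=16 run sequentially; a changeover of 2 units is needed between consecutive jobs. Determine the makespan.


Makespan = Σ processing + (n-1) × setup
= (4 + 8 + 16) + (3-1)×2
= 28 + 4
= 32 time units


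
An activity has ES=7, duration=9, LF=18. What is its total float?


EF = ES + duration = 7 + 9 = 16
LS = LF - duration = 18 - 9 = 9
Total Float = LF - EF = 18 - 16
(or LS - ES = 9 - 7)
= 2


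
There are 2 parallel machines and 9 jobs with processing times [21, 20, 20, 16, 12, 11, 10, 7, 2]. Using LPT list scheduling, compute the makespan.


Jobs (LPT sorted): [21, 20, 20, 16, 12, 11, 10, 7, 2]
Machines: 2
  J=21 → Machine 1 (load: 0+21=21)
  J=20 → Machine 2 (load: 0+20=20)
  J=20 → Machine 2 (load: 20+20=40)
  J=16 → Machine 1 (load: 21+16=37)
  J=12 → Machine 1 (load: 37+12=49)
  J=11 → Machine 2 (load: 40+11=51)
  J=10 → Machine 1 (load: 49+10=59)
  J=7 → Machine 2 (load: 51+7=58)
  J=2 → Machine 2 (load: 58+2=60)
Machine loads: [59, 60]
Makespan = max = 60 time units


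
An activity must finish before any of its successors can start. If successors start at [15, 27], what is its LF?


LF = min of all successor start times
Successors start at: [15, 27]
LF = min(15, 27)
= 15


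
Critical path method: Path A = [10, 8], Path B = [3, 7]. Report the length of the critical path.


Path A: 10 + 8 = 18
Path B: 3 + 7 = 10
Critical path = longest = max(18, 10)
= 18 (Path A)


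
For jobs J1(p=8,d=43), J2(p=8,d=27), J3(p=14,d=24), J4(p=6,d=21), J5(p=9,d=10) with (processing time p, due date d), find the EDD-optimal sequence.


EDD: sort by earliest due date
  J5: d=10, p=9
  J4: d=21, p=6
  J3: d=24, p=14
  J2: d=27, p=8
  J1: d=43, p=8
Order: J5 → J4 → J3 → J2 → J1


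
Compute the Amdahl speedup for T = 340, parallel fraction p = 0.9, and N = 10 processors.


Amdahl's law: T_p = T × ((1-p) + p/N)
= 340 × ((1-0.9) + 0.9/10)
= 340 × (0.10 + 0.0900)
= 340 × 0.1900
= 64.60
Speedup = 340/64.60
= 5.26×


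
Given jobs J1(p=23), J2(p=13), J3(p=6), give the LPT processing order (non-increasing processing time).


LPT: sort by longest processing time first
  J1: p=23
  J2: p=13
  J3: p=6
Order: J1 → J2 → J3


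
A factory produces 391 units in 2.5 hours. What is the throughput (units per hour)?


Throughput = units / time
= 391 / 2.5
= 156.4 units/hour


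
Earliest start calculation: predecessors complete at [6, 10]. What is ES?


ES = max of all predecessor completion times
Predecessors: [6, 10]
ES = max(6, 10)
= 10


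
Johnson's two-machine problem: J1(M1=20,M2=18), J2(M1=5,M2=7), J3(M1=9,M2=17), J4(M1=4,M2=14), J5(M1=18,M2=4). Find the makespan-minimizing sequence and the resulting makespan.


Johnson's rule:
Group 1 (M1≤M2, sort by M1): ['J4', 'J2', 'J3']
Group 2 (M1>M2, sort desc M2): ['J1', 'J5']
Sequence: J4 → J2 → J3 → J1 → J5
Makespan calculation:
  J4: M1 done=4, M2 done=18
  J2: M1 done=9, M2 done=25
  J3: M1 done=18, M2 done=42
  J1: M1 done=38, M2 done=60
  J5: M1 done=56, M2 done=64
= Sequence: J4 → J2 → J3 → J1 → J5, Makespan: 64


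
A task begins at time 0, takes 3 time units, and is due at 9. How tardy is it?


Completion = start + processing = 0 + 3 = 3
Tardiness = max(0, C - d) = max(0, 3 - 9)
= max(0, -6)
= 0


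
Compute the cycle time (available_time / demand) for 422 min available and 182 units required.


Cycle time = available time / demand
= 422 / 182
= 2.32 min/unit


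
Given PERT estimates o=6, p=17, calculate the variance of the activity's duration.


σ² = ((p - o) / 6)² = (p - o)² / 36
= (17 - 6)² / 36
= 11² / 36
= 121 / 36
= 3.3611


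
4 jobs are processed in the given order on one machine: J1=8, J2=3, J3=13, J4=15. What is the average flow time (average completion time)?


Completion times:
  J1: completes at 8
  J2: completes at 11
  J3: completes at 24
  J4: completes at 39
Sum = 82
Average = 82/4
= 20.50


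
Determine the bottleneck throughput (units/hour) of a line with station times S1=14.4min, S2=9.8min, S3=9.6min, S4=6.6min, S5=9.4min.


Bottleneck = longest station time
Station times: [14.4, 9.8, 9.6, 6.6, 9.4]
Max = 14.4 min
Rate = 60 / 14.4
= 4.17 units/hour (bottleneck: 14.4min)


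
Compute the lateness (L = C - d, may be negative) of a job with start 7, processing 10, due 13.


Completion = 7 + 10 = 17
Lateness = C - d = 17 - 13
= 4


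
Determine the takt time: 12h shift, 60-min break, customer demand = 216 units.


Available = 12×60 - 60 = 660 min
Takt time = 660 / 216
= 3.06 min/unit


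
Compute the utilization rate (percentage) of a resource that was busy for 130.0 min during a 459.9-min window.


Utilization = busy / total × 100
= 130.0 / 459.9 × 100
= 28.3%


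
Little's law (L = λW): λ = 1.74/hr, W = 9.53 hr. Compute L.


Little's law: L = λ × W
= 1.74 × 9.53
= 16.58


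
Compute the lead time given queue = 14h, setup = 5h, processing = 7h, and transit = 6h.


Lead time = queue + setup + processing + transit
= 14 + 5 + 7 + 6
= 32 hours


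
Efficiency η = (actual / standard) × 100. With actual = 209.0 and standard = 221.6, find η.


Efficiency = (actual / standard) × 100
= (209.0 / 221.6) × 100
= 94.3%


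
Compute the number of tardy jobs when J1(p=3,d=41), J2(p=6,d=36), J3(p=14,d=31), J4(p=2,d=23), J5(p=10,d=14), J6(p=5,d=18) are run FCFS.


Completion vs due date:
  J1: C=3, d=41 → on time
  J2: C=9, d=36 → on time
  J3: C=23, d=31 → on time
  J4: C=25, d=23 → TARDY
  J5: C=35, d=14 → TARDY
  J6: C=40, d=18 → TARDY
Tardy jobs: J4, J5, J6
Count = 3


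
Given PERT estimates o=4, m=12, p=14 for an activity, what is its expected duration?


te = (o + 4m + p) / 6
= (4 + 4×12 + 14) / 6
= (4 + 48 + 14) / 6
= 66 / 6
= 11.00


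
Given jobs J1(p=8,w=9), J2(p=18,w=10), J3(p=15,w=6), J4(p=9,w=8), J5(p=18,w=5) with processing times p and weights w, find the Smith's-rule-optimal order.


WSPT (Smith's rule): sort by p/w ascending
  J1: p/w = 8/9 = 0.889
  J4: p/w = 9/8 = 1.125
  J2: p/w = 18/10 = 1.800
  J3: p/w = 15/6 = 2.500
  J5: p/w = 18/5 = 3.600
Order: J1 → J4 → J2 → J3 → J5


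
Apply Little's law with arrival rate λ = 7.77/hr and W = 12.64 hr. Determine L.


Little's law: L = λ × W
= 7.77 × 12.64
= 98.21


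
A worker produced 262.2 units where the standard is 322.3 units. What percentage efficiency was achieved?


Efficiency = (actual / standard) × 100
= (262.2 / 322.3) × 100
= 81.4%


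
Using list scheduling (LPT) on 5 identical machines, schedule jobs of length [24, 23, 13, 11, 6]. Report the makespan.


Jobs (LPT sorted): [24, 23, 13, 11, 6]
Machines: 5
  J=24 → Machine 1 (load: 0+24=24)
  J=23 → Machine 2 (load: 0+23=23)
  J=13 → Machine 3 (load: 0+13=13)
  J=11 → Machine 4 (load: 0+11=11)
  J=6 → Machine 5 (load: 0+6=6)
Machine loads: [24, 23, 13, 11, 6]
Makespan = max = 24 time units


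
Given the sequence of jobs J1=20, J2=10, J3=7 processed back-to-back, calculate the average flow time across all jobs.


Completion times:
  J1: completes at 20
  J2: completes at 30
  J3: completes at 37
Sum = 87
Average = 87/3
= 29.00


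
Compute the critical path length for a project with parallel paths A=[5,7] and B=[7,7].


Path A: 5 + 7 = 12
Path B: 7 + 7 = 14
Critical path = longest = max(12, 14)
= 14 (Path B)


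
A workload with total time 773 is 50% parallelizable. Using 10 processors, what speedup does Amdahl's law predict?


Amdahl's law: T_p = T × ((1-p) + p/N)
= 773 × ((1-0.5) + 0.5/10)
= 773 × (0.50 + 0.0500)
= 773 × 0.5500
= 425.15
Speedup = 773/425.15
= 1.82×


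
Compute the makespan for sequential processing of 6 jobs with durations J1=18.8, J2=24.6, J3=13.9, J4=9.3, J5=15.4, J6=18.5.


Sequential makespan: sum all processing times
= 18.8 + 24.6 + 13.9 + 9.3 + 15.4 + 18.5
= 100.5 time units


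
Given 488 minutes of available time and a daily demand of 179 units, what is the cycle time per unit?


Cycle time = available time / demand
= 488 / 179
= 2.73 min/unit


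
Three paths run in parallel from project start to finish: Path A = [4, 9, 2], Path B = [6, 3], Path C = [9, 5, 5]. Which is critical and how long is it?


Path A: 4 + 9 + 2 = 15
Path B: 6 + 3 = 9
Path C: 9 + 5 + 5 = 19
Critical path = longest = max(15, 9, 19)
= 19 (Path C)


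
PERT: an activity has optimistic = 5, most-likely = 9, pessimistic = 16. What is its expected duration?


te = (o + 4m + p) / 6
= (5 + 4×9 + 16) / 6
= (5 + 36 + 16) / 6
= 57 / 6
= 9.50


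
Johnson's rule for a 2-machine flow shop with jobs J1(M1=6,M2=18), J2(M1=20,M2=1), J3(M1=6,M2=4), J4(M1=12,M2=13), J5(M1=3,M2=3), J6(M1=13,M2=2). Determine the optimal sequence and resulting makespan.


Johnson's rule:
Group 1 (M1≤M2, sort by M1): ['J5', 'J1', 'J4']
Group 2 (M1>M2, sort desc M2): ['J3', 'J6', 'J2']
Sequence: J5 → J1 → J4 → J3 → J6 → J2
Makespan calculation:
  J5: M1 done=3, M2 done=6
  J1: M1 done=9, M2 done=27
  J4: M1 done=21, M2 done=40
  J3: M1 done=27, M2 done=44
  J6: M1 done=40, M2 done=46
  J2: M1 done=60, M2 done=61
= Sequence: J5 → J1 → J4 → J3 → J6 → J2, Makespan: 61


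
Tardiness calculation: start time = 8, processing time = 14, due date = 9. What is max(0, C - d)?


Completion = start + processing = 8 + 14 = 22
Tardiness = max(0, C - d) = max(0, 22 - 9)
= max(0, 13)
= 13


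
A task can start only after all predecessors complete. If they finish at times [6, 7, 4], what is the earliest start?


ES = max of all predecessor completion times
Predecessors: [6, 7, 4]
ES = max(6, 7, 4)
= 7


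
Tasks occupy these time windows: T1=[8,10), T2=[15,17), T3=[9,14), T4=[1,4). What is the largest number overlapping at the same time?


Check each time point for overlaps:
  t=9: 2 tasks active (T1, T3)
Max concurrent = 2


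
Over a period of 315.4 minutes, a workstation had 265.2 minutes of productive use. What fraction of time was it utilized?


Utilization = busy / total × 100
= 265.2 / 315.4 × 100
= 84.1%


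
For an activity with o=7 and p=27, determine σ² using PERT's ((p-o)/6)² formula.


σ² = ((p - o) / 6)² = (p - o)² / 36
= (27 - 7)² / 36
= 20² / 36
= 400 / 36
= 11.1111


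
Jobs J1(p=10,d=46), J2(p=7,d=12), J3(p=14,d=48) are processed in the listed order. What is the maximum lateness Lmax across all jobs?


Lateness per job (L = C - d):
  J1: C=10, d=46, L=-36
  J2: C=17, d=12, L=5
  J3: C=31, d=48, L=-17
Lmax = max(-36, 5, -17)
= 5


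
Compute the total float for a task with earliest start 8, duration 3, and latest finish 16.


EF = ES + duration = 8 + 3 = 11
LS = LF - duration = 16 - 3 = 13
Total Float = LF - EF = 16 - 11
(or LS - ES = 13 - 8)
= 5


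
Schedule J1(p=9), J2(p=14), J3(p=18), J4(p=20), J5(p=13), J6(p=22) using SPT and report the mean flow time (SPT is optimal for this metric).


SPT order: J1 → J5 → J2 → J3 → J4 → J6
Completion times:
  J1: C=9
  J5: C=22
  J2: C=36
  J3: C=54
  J4: C=74
  J6: C=96
Sum = 291, n = 6
Mean flow = 291/6
= 48.50


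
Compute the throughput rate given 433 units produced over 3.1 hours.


Throughput = units / time
= 433 / 3.1
= 139.7 units/hour
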